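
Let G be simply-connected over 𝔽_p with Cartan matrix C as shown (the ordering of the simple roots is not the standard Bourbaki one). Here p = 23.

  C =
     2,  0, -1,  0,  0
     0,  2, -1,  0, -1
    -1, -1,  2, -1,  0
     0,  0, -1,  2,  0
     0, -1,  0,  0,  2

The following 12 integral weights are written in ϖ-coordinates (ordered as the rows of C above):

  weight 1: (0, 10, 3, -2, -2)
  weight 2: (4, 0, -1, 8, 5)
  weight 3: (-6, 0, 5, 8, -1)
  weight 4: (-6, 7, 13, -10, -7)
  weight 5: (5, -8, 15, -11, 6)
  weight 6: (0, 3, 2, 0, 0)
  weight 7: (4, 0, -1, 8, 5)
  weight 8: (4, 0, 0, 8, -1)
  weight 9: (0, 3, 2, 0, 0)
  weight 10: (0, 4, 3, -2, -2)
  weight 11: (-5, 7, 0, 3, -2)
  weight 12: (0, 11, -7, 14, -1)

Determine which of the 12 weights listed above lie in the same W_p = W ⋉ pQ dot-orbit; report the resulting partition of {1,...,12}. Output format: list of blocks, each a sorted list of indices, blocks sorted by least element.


Dynkin diagram of C (from the 8 off-diagonal −1 entries): D_5.

λ_j+ρ reflected into Ā_23 (⟨·,θ^∨⟩≤23); 5-tuples as given:

  [1] (1, 4, 3, 1, 1);  [2] (5, 1, 0, 9, 6);  [3] (5, 1, 1, 9, 0);  [4] (5, 1, 0, 9, 6);  [5] (5, 1, 1, 9, 0);  [6] (1, 4, 3, 1, 1);  [7] (5, 1, 0, 9, 6);  [8] (5, 1, 1, 9, 0);  [9] (1, 4, 3, 1, 1);  [10] (1, 4, 3, 1, 1);  [11] (1, 4, 3, 1, 1);  [12] (5, 1, 1, 9, 0)

3 distinct reps among the 12 weights ⇒ 3 W_23-linkage classes:

[[1, 6, 9, 10, 11], [2, 4, 7], [3, 5, 8, 12]]


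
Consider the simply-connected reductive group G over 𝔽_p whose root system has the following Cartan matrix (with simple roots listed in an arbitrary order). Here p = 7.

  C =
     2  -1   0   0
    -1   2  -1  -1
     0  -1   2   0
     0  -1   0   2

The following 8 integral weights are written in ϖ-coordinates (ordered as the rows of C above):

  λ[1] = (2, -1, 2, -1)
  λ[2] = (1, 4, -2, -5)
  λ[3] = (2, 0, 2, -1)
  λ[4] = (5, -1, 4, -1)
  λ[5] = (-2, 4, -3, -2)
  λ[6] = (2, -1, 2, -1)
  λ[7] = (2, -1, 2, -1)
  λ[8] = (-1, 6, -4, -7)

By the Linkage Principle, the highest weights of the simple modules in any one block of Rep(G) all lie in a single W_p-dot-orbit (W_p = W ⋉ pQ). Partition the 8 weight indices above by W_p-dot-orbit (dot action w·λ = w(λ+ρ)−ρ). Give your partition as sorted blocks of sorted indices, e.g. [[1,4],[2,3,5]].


Cartan matrix: type D_4 (|W|=192); un-permuting the 4 rows.

Folding the 8 weights λ_j+ρ into Ā_7 (reps in the given 4-coord order):

  λ_1+ρ ↦ (3, 0, 3, 0);  λ_2+ρ ↦ (2, 0, 1, 4);  λ_3+ρ ↦ (3, 0, 3, 0);  λ_4+ρ ↦ (2, 0, 1, 4);  λ_5+ρ ↦ (1, 1, 2, 1);  λ_6+ρ ↦ (3, 0, 3, 0);  λ_7+ρ ↦ (3, 0, 3, 0);  λ_8+ρ ↦ (2, 0, 1, 4)

Grouping the 8 weights by Ā_7-representative: 3 linkage classes.

[[1, 3, 6, 7], [2, 4, 8], [5]]


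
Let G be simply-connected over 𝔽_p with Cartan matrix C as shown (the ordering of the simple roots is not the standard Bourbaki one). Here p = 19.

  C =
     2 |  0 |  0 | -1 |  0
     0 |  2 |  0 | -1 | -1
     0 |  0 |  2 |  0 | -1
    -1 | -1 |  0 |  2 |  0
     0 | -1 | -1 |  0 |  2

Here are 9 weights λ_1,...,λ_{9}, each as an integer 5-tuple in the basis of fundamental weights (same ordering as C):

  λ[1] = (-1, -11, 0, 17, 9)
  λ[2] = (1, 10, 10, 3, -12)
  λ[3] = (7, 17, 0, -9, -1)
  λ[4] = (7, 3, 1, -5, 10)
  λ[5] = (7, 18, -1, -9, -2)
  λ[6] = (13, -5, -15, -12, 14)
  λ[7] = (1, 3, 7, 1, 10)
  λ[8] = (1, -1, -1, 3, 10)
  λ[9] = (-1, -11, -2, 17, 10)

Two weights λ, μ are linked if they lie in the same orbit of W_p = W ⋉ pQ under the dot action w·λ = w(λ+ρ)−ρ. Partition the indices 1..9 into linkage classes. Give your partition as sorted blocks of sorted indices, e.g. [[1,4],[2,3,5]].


Root system A_5: the 5×5 matrix C matches after relabeling.

Ā_19 reps of the 9 weights (A_5, coords as presented):

  λ_1 → (0, 10, 1, 8, 0)
  λ_2 → (2, 0, 0, 4, 11)
  λ_3 → (0, 10, 1, 8, 0)
  λ_4 → (2, 0, 0, 4, 11)
  λ_5 → (0, 10, 1, 8, 0)
  λ_6 → (1, 3, 0, 0, 11)
  λ_7 → (2, 0, 0, 4, 11)
  λ_8 → (2, 0, 0, 4, 11)
  λ_9 → (0, 10, 1, 8, 0)

Linkage partition of the 9 weights (3 classes, p=19):

[[1, 3, 5, 9], [2, 4, 7, 8], [6]]


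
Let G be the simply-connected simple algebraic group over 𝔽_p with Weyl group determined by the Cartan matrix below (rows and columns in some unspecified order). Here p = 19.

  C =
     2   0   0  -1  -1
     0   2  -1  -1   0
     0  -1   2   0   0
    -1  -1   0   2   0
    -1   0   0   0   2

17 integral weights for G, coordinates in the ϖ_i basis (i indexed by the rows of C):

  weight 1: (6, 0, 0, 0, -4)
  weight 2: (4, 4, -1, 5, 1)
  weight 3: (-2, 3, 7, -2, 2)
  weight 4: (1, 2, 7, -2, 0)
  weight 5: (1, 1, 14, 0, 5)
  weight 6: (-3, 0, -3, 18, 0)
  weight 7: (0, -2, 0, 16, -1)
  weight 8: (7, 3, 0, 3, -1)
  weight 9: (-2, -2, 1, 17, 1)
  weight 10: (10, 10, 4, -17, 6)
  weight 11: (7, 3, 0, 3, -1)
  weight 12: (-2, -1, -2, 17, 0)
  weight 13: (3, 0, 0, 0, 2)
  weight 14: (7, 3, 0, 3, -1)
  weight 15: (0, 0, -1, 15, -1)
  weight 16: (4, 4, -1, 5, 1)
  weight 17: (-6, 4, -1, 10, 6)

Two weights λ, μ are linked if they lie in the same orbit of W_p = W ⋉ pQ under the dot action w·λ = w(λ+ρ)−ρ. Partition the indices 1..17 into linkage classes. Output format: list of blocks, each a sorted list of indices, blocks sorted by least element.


Cartan matrix: type A_5 (|W|=720); un-permuting the 5 rows.

W_19-reps of the 17 weights in Ā_19 (same 5-coord order as C):

  1: (4, 1, 1, 1, 3)
  2: (5, 5, 0, 6, 2)
  3: (1, 2, 8, 1, 1)
  4: (1, 2, 8, 1, 1)
  5: (1, 2, 8, 1, 1)
  6: (1, 1, 0, 16, 0)
  7: (1, 1, 0, 16, 0)
  8: (8, 4, 1, 4, 0)
  9: (1, 1, 0, 16, 0)
  10: (5, 5, 0, 6, 2)
  11: (8, 4, 1, 4, 0)
  12: (1, 1, 0, 16, 0)
  13: (4, 1, 1, 1, 3)
  14: (8, 4, 1, 4, 0)
  15: (1, 1, 0, 16, 0)
  16: (5, 5, 0, 6, 2)
  17: (5, 5, 0, 6, 2)

Grouping the 17 weights by Ā_19-representative: 5 linkage classes.

[[1, 13], [2, 10, 16, 17], [3, 4, 5], [6, 7, 9, 12, 15], [8, 11, 14]]


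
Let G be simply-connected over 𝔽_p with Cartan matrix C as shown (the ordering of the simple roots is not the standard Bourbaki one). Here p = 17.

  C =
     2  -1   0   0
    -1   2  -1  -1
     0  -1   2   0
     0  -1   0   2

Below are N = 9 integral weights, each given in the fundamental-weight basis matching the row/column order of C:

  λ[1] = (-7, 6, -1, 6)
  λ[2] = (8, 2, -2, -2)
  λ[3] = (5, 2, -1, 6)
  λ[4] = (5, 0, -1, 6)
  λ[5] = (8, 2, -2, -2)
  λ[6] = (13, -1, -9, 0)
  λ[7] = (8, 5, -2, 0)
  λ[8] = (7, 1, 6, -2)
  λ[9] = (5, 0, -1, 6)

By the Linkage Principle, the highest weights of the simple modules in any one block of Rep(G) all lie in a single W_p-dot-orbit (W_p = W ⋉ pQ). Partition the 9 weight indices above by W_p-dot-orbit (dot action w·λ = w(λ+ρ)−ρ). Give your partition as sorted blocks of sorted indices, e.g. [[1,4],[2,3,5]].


C ↔ D_4 under row/col permutation; |W(D_4)| = 192.

Ā_17 reps of the 9 weights (D_4, coords as presented):

  [1] (6, 1, 0, 7)
  [2] (9, 1, 1, 1)
  [3] (6, 1, 0, 7)
  [4] (6, 1, 0, 7)
  [5] (9, 1, 1, 1)
  [6] (6, 1, 0, 7)
  [7] (9, 1, 1, 1)
  [8] (8, 0, 7, 1)
  [9] (6, 1, 0, 7)

3 distinct reps among the 9 weights ⇒ 3 W_17-linkage classes:

[[1, 3, 4, 6, 9], [2, 5, 7], [8]]


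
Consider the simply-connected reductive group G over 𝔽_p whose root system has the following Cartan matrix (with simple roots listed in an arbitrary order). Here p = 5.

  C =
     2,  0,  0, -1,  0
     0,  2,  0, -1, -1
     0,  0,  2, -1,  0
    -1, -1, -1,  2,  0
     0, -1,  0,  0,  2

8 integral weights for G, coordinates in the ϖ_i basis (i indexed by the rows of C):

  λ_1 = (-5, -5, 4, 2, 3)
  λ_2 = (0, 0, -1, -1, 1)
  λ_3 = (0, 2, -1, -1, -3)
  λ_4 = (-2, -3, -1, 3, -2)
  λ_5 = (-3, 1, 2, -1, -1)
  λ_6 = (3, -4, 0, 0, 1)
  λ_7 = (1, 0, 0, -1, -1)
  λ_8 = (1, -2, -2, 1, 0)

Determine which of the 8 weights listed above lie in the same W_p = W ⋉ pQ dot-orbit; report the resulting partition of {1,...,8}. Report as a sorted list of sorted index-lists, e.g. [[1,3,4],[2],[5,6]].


Dynkin diagram of C (from the 8 off-diagonal −1 entries): D_5.

λ_j+ρ reflected into Ā_5 (⟨·,θ^∨⟩≤5); 5-tuples as given:

  λ_1 → (1, 1, 0, 0, 2);  λ_2 → (1, 1, 0, 0, 2);  λ_3 → (1, 1, 0, 0, 2);  λ_4 → (1, 1, 0, 0, 2);  λ_5 → (0, 0, 1, 2, 0);  λ_6 → (2, 1, 1, 0, 0);  λ_7 → (2, 1, 1, 0, 0);  λ_8 → (2, 1, 1, 0, 0)

3 distinct reps among the 8 weights ⇒ 3 W_5-linkage classes:

[[1, 2, 3, 4], [5], [6, 7, 8]]


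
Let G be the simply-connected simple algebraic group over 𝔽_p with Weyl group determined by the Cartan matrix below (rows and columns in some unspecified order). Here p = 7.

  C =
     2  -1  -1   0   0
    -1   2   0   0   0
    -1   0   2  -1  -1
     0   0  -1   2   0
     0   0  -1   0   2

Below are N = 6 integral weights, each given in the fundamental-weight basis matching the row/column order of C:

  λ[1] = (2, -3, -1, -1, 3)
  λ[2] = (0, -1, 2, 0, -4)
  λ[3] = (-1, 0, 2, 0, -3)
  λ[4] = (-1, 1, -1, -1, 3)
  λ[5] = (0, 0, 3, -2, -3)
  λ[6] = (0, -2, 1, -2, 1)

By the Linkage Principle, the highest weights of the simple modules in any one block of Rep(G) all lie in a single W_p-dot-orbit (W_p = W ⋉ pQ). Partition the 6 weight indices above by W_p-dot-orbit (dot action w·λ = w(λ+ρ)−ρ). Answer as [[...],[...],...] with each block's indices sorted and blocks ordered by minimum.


D_5 Cartan matrix, 5 simple roots permuted; ρ=(1,1,1,1,1).

Alcove-folded reps (p=7, 6 weights, presented ϖ-order):

  1: (0, 2, 0, 0, 4);  2: (1, 0, 0, 1, 3);  3: (0, 1, 1, 1, 2);  4: (0, 2, 0, 0, 4);  5: (0, 1, 1, 1, 2);  6: (0, 1, 1, 1, 2)

3 distinct reps among the 6 weights ⇒ 3 W_7-linkage classes:

[[1, 4], [2], [3, 5, 6]]


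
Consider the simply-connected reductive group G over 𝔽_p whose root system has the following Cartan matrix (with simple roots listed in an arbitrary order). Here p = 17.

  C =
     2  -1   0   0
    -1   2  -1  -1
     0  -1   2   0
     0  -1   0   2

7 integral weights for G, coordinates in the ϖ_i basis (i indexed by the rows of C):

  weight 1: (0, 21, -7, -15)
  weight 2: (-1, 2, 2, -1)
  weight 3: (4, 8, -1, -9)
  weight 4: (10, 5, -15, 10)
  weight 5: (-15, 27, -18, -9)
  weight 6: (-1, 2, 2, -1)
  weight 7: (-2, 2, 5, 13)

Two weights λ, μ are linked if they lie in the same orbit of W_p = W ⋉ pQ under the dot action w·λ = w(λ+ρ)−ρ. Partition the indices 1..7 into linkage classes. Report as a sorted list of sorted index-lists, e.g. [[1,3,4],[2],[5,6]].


C ↔ D_4 under row/col permutation; |W(D_4)| = 192.

Ā_17 reps of the 7 weights (D_4, coords as presented):

    [1] (5, 1, 0, 8)
    [2] (0, 3, 3, 0)
    [3] (5, 1, 0, 8)
    [4] (0, 3, 3, 0)
    [5] (0, 3, 3, 0)
    [6] (0, 3, 3, 0)
    [7] (5, 1, 0, 8)

The 7 indices split into 2 linkage classes (same alcove rep ⇔ same W_17-dot-orbit):

[[1, 3, 7], [2, 4, 5, 6]]


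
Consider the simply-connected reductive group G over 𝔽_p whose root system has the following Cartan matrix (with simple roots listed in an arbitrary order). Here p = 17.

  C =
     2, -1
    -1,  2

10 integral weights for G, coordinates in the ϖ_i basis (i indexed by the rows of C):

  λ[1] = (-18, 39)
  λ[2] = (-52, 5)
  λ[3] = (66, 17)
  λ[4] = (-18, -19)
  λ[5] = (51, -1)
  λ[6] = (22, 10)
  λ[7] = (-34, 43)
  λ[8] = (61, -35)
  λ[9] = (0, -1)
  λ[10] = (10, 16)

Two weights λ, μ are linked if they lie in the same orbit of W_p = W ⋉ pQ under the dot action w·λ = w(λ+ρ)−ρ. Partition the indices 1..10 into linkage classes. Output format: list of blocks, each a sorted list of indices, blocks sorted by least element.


A_2 Cartan matrix, 2 simple roots permuted; ρ=(1,1).

W_17-reps of the 10 weights in Ā_17 (same 2-coord order as C):

    λ_1 → (0, 6)
    λ_2 → (0, 6)
    λ_3 → (1, 0)
    λ_4 → (1, 0)
    λ_5 → (1, 0)
    λ_6 → (0, 6)
    λ_7 → (10, 6)
    λ_8 → (0, 6)
    λ_9 → (1, 0)
    λ_10 → (0, 6)

These 10 weights hit 3 W_17-dot-orbits; sizes (5, 4, 1):

[[1, 2, 6, 8, 10], [3, 4, 5, 9], [7]]


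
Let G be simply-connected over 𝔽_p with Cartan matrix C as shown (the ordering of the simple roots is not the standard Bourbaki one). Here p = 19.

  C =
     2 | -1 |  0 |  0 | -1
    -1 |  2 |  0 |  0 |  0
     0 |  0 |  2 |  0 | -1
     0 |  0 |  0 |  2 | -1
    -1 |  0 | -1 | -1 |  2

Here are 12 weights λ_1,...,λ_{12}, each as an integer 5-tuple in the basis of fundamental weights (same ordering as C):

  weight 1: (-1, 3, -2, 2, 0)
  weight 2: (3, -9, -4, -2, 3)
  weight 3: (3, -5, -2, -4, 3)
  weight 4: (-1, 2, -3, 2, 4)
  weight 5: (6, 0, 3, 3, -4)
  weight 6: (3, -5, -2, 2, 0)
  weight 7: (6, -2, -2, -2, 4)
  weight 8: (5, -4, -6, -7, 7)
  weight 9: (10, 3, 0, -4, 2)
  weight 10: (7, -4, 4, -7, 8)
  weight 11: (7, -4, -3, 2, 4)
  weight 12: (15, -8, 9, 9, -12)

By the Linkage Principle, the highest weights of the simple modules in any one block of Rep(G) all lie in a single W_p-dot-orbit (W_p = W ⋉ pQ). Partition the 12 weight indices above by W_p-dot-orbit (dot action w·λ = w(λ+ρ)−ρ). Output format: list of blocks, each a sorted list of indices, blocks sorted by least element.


Type D_5, rank 5, |W|=1920; reorder rows/cols to standard.

W_19-reps of the 12 weights in Ā_19 (same 5-coord order as C):

  λ_1+ρ ↦ (0, 4, 1, 3, 0) · λ_2+ρ ↦ (0, 4, 1, 3, 0) · λ_3+ρ ↦ (0, 4, 1, 3, 0) · λ_4+ρ ↦ (0, 3, 2, 3, 3) · λ_5+ρ ↦ (4, 1, 1, 1, 3) · λ_6+ρ ↦ (0, 4, 1, 3, 0) · λ_7+ρ ↦ (4, 1, 1, 1, 3) · λ_8+ρ ↦ (0, 3, 2, 3, 3) · λ_9+ρ ↦ (0, 4, 1, 3, 0) · λ_10+ρ ↦ (0, 3, 2, 3, 3) · λ_11+ρ ↦ (0, 3, 2, 3, 3) · λ_12+ρ ↦ (4, 1, 1, 1, 3)

3 distinct reps among the 12 weights ⇒ 3 W_19-linkage classes:

[[1, 2, 3, 6, 9], [4, 8, 10, 11], [5, 7, 12]]


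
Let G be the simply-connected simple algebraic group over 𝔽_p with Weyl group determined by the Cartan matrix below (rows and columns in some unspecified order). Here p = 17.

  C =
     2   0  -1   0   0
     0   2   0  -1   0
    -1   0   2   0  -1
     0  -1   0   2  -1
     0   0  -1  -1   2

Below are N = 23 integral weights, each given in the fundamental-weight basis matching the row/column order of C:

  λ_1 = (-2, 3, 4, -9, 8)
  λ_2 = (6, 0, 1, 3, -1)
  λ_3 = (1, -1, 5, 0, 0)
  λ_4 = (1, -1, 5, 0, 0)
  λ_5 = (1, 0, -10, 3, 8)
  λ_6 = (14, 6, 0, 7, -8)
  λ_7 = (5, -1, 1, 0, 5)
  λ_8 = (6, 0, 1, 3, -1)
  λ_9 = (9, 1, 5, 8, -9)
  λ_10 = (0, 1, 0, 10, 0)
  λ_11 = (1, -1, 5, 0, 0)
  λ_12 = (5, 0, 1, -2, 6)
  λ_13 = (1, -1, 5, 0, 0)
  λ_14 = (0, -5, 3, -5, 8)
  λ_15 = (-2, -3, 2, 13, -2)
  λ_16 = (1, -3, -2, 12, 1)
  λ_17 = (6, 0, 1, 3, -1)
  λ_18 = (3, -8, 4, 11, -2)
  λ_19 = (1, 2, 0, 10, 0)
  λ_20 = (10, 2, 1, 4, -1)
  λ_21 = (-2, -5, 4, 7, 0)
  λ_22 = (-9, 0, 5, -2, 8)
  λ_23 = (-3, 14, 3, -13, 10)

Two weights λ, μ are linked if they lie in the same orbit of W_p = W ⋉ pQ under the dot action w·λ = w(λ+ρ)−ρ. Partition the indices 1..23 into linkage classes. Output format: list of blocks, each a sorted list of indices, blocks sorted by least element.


A_5 Cartan matrix, 5 simple roots permuted; ρ=(1,1,1,1,1).

Each λ_j+ρ reduced to Ā_17; 5-tuples below use C's row order:

  1: (1, 4, 4, 4, 1);  2: (7, 1, 2, 4, 0);  3: (2, 0, 6, 1, 1);  4: (2, 0, 6, 1, 1);  5: (7, 1, 2, 4, 0);  6: (2, 0, 6, 1, 1);  7: (6, 0, 2, 1, 6);  8: (7, 1, 2, 4, 0);  9: (6, 0, 2, 1, 6);  10: (1, 2, 1, 11, 1);  11: (2, 0, 6, 1, 1);  12: (6, 0, 2, 1, 6);  13: (2, 0, 6, 1, 1);  14: (1, 4, 4, 4, 1);  15: (1, 2, 1, 11, 1);  16: (1, 2, 1, 11, 1);  17: (7, 1, 2, 4, 0);  18: (1, 4, 4, 4, 1);  19: (1, 2, 1, 11, 1);  20: (7, 1, 2, 4, 0);  21: (1, 4, 4, 4, 1);  22: (6, 0, 2, 1, 6);  23: (1, 2, 1, 11, 1)

The 23 indices split into 5 linkage classes (same alcove rep ⇔ same W_17-dot-orbit):

[[1, 14, 18, 21], [2, 5, 8, 17, 20], [3, 4, 6, 11, 13], [7, 9, 12, 22], [10, 15, 16, 19, 23]]


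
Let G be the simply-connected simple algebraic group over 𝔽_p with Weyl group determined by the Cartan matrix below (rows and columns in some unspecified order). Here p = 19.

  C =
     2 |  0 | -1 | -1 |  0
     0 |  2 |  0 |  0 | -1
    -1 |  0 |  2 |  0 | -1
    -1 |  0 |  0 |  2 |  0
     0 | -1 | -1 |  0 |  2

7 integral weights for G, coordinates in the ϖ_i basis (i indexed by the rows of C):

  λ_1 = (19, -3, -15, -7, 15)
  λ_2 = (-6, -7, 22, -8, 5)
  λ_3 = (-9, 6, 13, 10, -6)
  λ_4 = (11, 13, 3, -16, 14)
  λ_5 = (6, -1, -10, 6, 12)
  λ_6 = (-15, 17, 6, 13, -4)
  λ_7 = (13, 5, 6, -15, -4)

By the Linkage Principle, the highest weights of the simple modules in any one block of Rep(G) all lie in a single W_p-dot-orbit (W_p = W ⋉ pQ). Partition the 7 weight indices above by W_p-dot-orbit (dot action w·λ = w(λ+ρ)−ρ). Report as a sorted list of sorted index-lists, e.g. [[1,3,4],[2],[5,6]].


Type A_5, rank 5, |W|=720; reorder rows/cols to standard.

W_19-reps of the 7 weights in Ā_19 (same 5-coord order as C):

  λ_1+ρ ↦ (0, 0, 13, 3, 1)
  λ_2+ρ ↦ (2, 0, 7, 5, 4)
  λ_3+ρ ↦ (8, 2, 1, 3, 5)
  λ_4+ρ ↦ (1, 5, 3, 3, 7)
  λ_5+ρ ↦ (2, 0, 7, 5, 4)
  λ_6+ρ ↦ (1, 5, 3, 3, 7)
  λ_7+ρ ↦ (0, 2, 4, 9, 1)

Partition of {1..7} into 5 W_19-dot-orbits:

[[1], [2, 5], [3], [4, 6], [7]]


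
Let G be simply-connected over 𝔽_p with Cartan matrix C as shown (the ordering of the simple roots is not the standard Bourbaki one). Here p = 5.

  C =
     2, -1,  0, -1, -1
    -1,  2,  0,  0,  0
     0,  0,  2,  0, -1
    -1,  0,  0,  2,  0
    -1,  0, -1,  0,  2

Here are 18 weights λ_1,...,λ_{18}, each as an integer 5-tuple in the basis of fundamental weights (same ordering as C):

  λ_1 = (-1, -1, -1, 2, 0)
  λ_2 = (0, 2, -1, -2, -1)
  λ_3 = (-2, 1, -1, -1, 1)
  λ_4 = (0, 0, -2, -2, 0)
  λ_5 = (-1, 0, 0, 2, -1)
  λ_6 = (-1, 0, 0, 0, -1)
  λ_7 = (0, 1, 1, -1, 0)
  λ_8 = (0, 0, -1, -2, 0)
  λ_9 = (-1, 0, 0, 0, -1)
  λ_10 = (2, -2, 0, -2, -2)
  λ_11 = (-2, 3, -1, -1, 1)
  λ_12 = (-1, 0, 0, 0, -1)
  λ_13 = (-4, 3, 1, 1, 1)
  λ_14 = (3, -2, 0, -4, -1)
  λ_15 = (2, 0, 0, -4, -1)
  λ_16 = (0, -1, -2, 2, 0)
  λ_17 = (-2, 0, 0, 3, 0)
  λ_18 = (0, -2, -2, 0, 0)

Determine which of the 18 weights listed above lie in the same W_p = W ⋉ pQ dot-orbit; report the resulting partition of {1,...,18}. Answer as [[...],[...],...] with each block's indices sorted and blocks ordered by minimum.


D_5 Cartan matrix, 5 simple roots permuted; ρ=(1,1,1,1,1).

Each λ_j+ρ reduced to Ā_5; 5-tuples below use C's row order:

  [1] (0, 0, 0, 3, 1);  [2] (0, 3, 0, 1, 0);  [3] (0, 1, 0, 1, 1);  [4] (0, 1, 1, 1, 0);  [5] (0, 1, 1, 3, 0);  [6] (0, 1, 1, 1, 0);  [7] (0, 1, 0, 1, 1);  [8] (0, 1, 0, 1, 1);  [9] (0, 1, 1, 1, 0);  [10] (0, 1, 0, 1, 1);  [11] (0, 3, 0, 1, 0);  [12] (0, 1, 1, 1, 0);  [13] (0, 1, 0, 1, 1);  [14] (0, 1, 1, 3, 0);  [15] (0, 1, 1, 3, 0);  [16] (0, 0, 0, 3, 1);  [17] (0, 0, 0, 3, 1);  [18] (0, 1, 1, 1, 0)

Partition of {1..18} into 5 W_5-dot-orbits:

[[1, 16, 17], [2, 11], [3, 7, 8, 10, 13], [4, 6, 9, 12, 18], [5, 14, 15]]


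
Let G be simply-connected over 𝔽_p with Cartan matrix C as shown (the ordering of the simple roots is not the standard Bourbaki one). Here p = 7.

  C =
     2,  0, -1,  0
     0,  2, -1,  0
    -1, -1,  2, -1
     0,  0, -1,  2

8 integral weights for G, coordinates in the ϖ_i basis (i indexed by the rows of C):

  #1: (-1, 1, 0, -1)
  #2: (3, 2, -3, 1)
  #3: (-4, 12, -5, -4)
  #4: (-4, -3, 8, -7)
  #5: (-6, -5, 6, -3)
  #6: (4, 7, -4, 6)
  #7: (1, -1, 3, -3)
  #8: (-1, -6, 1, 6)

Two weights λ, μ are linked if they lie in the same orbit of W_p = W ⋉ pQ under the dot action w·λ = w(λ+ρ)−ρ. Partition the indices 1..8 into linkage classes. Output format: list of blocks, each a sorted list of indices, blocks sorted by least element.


Cartan matrix: type D_4 (|W|=192); un-permuting the 4 rows.

W_7-reps of the 8 weights in Ā_7 (same 4-coord order as C):

  [1] (0, 2, 1, 0)
  [2] (2, 1, 2, 0)
  [3] (0, 2, 1, 0)
  [4] (1, 0, 0, 4)
  [5] (1, 0, 2, 2)
  [6] (2, 1, 2, 0)
  [7] (2, 0, 1, 2)
  [8] (1, 0, 2, 2)

Partition of {1..8} into 5 W_7-dot-orbits:

[[1, 3], [2, 6], [4], [5, 8], [7]]


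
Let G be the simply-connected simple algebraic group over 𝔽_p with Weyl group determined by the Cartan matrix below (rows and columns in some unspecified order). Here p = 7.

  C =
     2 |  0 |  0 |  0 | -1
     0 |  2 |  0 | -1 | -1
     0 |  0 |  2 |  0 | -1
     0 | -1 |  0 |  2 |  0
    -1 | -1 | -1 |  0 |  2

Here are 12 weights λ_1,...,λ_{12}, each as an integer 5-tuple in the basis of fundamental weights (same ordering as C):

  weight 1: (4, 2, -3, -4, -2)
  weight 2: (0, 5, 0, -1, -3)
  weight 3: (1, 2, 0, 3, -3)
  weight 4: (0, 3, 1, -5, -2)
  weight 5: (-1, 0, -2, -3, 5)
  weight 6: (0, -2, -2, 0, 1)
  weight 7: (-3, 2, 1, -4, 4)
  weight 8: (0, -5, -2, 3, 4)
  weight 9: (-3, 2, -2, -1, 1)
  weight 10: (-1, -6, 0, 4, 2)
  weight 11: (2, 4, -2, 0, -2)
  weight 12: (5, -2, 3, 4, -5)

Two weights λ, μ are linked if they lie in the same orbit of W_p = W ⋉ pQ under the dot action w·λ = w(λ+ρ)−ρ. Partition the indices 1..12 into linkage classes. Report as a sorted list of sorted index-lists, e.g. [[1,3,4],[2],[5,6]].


Dynkin diagram of C (from the 8 off-diagonal −1 entries): D_5.

Folding the 12 weights λ_j+ρ into Ā_7 (reps in the given 5-coord order):

  [1] (1, 2, 0, 0, 1);  [2] (1, 1, 1, 0, 0);  [3] (0, 1, 1, 3, 0);  [4] (0, 1, 1, 3, 0);  [5] (0, 1, 1, 3, 0);  [6] (1, 1, 1, 0, 0);  [7] (1, 0, 1, 3, 1);  [8] (1, 1, 1, 0, 0);  [9] (1, 2, 0, 0, 1);  [10] (1, 2, 0, 0, 1);  [11] (1, 1, 1, 0, 0);  [12] (1, 1, 1, 0, 0)

Grouping the 12 weights by Ā_7-representative: 4 linkage classes.

[[1, 9, 10], [2, 6, 8, 11, 12], [3, 4, 5], [7]]


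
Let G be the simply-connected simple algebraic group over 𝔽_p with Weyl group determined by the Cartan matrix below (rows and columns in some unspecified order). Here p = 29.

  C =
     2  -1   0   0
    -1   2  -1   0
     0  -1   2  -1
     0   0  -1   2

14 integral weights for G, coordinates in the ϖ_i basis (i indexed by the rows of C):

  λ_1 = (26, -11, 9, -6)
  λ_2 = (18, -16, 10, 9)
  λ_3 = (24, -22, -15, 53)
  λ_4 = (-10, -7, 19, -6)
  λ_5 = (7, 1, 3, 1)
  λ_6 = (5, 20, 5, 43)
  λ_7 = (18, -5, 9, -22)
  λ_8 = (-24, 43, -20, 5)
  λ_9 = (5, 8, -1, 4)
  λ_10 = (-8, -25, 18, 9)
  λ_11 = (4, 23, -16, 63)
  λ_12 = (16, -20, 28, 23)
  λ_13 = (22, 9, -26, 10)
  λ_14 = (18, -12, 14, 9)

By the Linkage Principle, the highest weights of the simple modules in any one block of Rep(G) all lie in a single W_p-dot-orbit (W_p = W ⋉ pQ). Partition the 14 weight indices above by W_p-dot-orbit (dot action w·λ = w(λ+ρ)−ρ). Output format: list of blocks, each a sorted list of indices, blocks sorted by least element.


Type A_4, rank 4, |W|=120; reorder rows/cols to standard.

Each λ_j+ρ reduced to Ā_29; 4-tuples below use C's row order:

  [1] (17, 5, 5, 0);  [2] (4, 11, 4, 6);  [3] (4, 11, 4, 6);  [4] (6, 9, 0, 5);  [5] (8, 2, 4, 2);  [6] (8, 2, 4, 2);  [7] (4, 11, 4, 6);  [8] (8, 2, 4, 2);  [9] (6, 9, 0, 5);  [10] (17, 5, 5, 0);  [11] (6, 9, 0, 5);  [12] (17, 5, 5, 0);  [13] (4, 11, 4, 6);  [14] (4, 11, 4, 6)

These 14 weights hit 4 W_29-dot-orbits; sizes (3, 5, 3, 3):

[[1, 10, 12], [2, 3, 7, 13, 14], [4, 9, 11], [5, 6, 8]]


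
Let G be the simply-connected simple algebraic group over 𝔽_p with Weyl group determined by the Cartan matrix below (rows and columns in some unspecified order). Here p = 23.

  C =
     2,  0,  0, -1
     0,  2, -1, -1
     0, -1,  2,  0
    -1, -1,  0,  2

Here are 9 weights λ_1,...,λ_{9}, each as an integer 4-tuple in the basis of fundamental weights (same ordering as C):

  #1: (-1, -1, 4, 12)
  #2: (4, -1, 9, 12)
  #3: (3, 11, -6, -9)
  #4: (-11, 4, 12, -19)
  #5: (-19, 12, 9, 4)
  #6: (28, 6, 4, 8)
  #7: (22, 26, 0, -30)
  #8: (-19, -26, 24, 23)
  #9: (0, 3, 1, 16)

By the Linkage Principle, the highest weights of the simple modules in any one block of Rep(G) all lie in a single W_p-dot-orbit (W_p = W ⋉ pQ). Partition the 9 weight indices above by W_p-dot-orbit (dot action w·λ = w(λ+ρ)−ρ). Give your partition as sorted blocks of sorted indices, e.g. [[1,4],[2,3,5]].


A_4 Cartan matrix, 4 simple roots permuted; ρ=(1,1,1,1).

Folding the 9 weights λ_j+ρ into Ā_23 (reps in the given 4-coord order):

  1: (0, 0, 5, 13)
  2: (0, 0, 5, 13)
  3: (4, 1, 4, 3)
  4: (0, 0, 5, 13)
  5: (0, 0, 5, 13)
  6: (4, 9, 7, 2)
  7: (0, 4, 1, 17)
  8: (0, 4, 1, 17)
  9: (0, 4, 1, 17)

The 9 indices split into 4 linkage classes (same alcove rep ⇔ same W_23-dot-orbit):

[[1, 2, 4, 5], [3], [6], [7, 8, 9]]


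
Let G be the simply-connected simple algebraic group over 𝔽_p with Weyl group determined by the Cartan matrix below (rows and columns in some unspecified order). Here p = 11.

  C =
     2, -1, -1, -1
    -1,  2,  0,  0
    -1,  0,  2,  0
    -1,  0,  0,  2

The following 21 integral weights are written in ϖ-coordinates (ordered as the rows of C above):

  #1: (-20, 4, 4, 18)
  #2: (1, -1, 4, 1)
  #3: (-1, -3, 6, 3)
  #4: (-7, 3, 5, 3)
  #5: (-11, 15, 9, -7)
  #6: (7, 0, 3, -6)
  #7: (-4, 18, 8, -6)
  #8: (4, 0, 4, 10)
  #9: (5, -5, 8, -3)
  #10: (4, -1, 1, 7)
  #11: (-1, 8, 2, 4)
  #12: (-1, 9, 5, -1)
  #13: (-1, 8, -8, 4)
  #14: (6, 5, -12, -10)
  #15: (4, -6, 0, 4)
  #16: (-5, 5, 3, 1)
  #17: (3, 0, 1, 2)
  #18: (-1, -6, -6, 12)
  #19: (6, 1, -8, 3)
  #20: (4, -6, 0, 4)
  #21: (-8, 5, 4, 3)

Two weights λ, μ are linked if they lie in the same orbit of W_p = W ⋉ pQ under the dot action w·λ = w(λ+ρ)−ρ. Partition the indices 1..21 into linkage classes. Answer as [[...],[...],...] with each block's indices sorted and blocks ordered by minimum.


C ↔ D_4 under row/col permutation; |W(D_4)| = 192.

Ā_11 reps of the 21 weights (D_4, coords as presented):

  [1] (2, 3, 3, 1);  [2] (2, 0, 5, 2);  [3] (2, 0, 5, 2);  [4] (2, 2, 0, 2);  [5] (0, 5, 1, 5);  [6] (1, 1, 2, 3);  [7] (2, 3, 3, 1);  [8] (0, 5, 1, 5);  [9] (2, 0, 5, 2);  [10] (2, 2, 0, 2);  [11] (2, 3, 3, 1);  [12] (0, 5, 1, 5);  [13] (2, 2, 0, 2);  [14] (2, 5, 0, 2);  [15] (0, 5, 1, 5);  [16] (2, 2, 0, 2);  [17] (1, 1, 2, 3);  [18] (2, 3, 3, 1);  [19] (2, 0, 5, 2);  [20] (0, 5, 1, 5);  [21] (1, 1, 2, 3)

Linkage partition of the 21 weights (6 classes, p=11):

[[1, 7, 11, 18], [2, 3, 9, 19], [4, 10, 13, 16], [5, 8, 12, 15, 20], [6, 17, 21], [14]]


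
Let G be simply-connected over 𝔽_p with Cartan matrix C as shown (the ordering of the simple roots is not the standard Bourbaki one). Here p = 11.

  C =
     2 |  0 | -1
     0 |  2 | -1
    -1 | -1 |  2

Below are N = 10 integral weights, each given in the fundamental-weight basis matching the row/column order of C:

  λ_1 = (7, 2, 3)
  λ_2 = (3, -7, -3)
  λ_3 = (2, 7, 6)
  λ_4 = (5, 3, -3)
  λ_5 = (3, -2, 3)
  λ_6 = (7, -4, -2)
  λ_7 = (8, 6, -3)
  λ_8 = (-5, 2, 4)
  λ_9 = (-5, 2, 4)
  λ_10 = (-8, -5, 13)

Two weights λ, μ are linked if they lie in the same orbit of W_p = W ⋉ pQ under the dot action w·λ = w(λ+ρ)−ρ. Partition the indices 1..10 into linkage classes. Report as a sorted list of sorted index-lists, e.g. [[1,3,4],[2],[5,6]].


A_3 Cartan matrix, 3 simple roots permuted; ρ=(1,1,1).

Each λ_j+ρ reduced to Ā_11; 3-tuples below use C's row order:

    λ_1 → (4, 1, 3)
    λ_2 → (4, 2, 2)
    λ_3 → (4, 1, 3)
    λ_4 → (4, 2, 2)
    λ_5 → (4, 1, 3)
    λ_6 → (4, 1, 3)
    λ_7 → (4, 2, 2)
    λ_8 → (4, 3, 1)
    λ_9 → (4, 3, 1)
    λ_10 → (4, 1, 3)

Grouping the 10 weights by Ā_11-representative: 3 linkage classes.

[[1, 3, 5, 6, 10], [2, 4, 7], [8, 9]]


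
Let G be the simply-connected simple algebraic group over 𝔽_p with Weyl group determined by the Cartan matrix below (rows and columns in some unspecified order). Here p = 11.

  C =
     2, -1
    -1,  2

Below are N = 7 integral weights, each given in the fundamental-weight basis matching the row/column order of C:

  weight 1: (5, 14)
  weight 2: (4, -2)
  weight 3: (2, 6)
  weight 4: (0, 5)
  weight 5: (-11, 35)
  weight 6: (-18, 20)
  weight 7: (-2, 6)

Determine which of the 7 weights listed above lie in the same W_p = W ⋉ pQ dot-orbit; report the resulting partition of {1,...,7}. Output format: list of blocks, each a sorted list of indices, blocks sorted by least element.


A_2 Cartan matrix, 2 simple roots permuted; ρ=(1,1).

Folding the 7 weights λ_j+ρ into Ā_11 (reps in the given 2-coord order):

  λ_1+ρ ↦ (4, 1)
  λ_2+ρ ↦ (4, 1)
  λ_3+ρ ↦ (3, 7)
  λ_4+ρ ↦ (1, 6)
  λ_5+ρ ↦ (3, 7)
  λ_6+ρ ↦ (1, 6)
  λ_7+ρ ↦ (1, 6)

Linkage partition of the 7 weights (3 classes, p=11):

[[1, 2], [3, 5], [4, 6, 7]]


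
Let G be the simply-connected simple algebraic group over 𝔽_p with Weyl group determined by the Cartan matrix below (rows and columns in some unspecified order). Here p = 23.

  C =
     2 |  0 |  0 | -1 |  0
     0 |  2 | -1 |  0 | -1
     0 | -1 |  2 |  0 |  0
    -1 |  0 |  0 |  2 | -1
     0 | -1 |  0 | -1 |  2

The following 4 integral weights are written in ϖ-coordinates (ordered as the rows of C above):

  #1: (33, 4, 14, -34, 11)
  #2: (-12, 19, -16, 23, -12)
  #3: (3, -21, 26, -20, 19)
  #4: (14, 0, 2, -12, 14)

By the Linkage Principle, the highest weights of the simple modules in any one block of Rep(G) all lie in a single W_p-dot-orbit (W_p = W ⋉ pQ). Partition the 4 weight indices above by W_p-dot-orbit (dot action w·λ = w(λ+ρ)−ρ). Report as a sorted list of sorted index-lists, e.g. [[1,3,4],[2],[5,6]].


A_5 Cartan matrix, 5 simple roots permuted; ρ=(1,1,1,1,1).

Folding the 4 weights λ_j+ρ into Ā_23 (reps in the given 5-coord order):

  λ_1+ρ ↦ (1, 5, 1, 2, 5) · λ_2+ρ ↦ (1, 5, 1, 2, 5) · λ_3+ρ ↦ (4, 1, 3, 11, 4) · λ_4+ρ ↦ (4, 1, 3, 11, 4)

Grouping the 4 weights by Ā_23-representative: 2 linkage classes.

[[1, 2], [3, 4]]


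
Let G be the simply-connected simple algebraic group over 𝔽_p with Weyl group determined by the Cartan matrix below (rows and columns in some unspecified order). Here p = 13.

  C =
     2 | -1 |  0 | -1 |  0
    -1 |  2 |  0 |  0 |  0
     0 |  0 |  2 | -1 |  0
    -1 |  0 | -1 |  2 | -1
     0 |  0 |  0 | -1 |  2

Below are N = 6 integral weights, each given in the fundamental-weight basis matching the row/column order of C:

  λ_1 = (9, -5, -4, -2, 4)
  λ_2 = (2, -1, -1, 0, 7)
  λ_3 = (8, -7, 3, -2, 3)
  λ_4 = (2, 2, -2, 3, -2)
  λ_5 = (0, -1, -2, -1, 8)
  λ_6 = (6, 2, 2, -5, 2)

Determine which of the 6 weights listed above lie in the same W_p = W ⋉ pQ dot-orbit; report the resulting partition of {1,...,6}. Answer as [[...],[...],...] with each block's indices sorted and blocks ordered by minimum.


C ↔ D_5 under row/col permutation; |W(D_5)| = 1920.

Folding the 6 weights λ_j+ρ into Ā_13 (reps in the given 5-coord order):

  [1] (1, 3, 1, 2, 1) · [2] (0, 0, 0, 1, 8) · [3] (1, 3, 1, 2, 1) · [4] (1, 3, 1, 2, 1) · [5] (0, 0, 0, 1, 8) · [6] (1, 3, 1, 2, 1)

Linkage partition of the 6 weights (2 classes, p=13):

[[1, 3, 4, 6], [2, 5]]


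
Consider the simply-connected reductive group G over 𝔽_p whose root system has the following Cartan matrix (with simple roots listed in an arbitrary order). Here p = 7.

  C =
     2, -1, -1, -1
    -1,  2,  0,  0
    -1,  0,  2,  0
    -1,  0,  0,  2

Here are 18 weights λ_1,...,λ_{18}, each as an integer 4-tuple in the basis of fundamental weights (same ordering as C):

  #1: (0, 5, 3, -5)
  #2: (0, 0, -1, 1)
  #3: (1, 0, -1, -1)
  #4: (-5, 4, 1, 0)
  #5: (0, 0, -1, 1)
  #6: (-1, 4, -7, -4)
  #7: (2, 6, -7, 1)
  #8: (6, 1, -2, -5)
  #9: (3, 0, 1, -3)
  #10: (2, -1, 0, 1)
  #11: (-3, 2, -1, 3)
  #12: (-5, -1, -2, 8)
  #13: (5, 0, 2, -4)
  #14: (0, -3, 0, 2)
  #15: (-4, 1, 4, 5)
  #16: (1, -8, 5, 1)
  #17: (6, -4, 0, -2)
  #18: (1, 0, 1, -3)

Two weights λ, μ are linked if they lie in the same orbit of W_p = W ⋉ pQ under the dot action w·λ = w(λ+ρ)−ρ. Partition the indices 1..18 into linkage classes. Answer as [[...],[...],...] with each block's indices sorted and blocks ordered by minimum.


D_4 Cartan matrix, 4 simple roots permuted; ρ=(1,1,1,1).

Alcove-folded reps (p=7, 18 weights, presented ϖ-order):

  λ_1+ρ ↦ (1, 2, 0, 0);  λ_2+ρ ↦ (1, 1, 0, 2);  λ_3+ρ ↦ (2, 1, 0, 0);  λ_4+ρ ↦ (1, 0, 1, 2);  λ_5+ρ ↦ (1, 1, 0, 2);  λ_6+ρ ↦ (1, 0, 1, 2);  λ_7+ρ ↦ (1, 1, 0, 2);  λ_8+ρ ↦ (1, 0, 1, 2);  λ_9+ρ ↦ (0, 1, 2, 2);  λ_10+ρ ↦ (1, 0, 1, 2);  λ_11+ρ ↦ (0, 1, 2, 2);  λ_12+ρ ↦ (2, 1, 0, 0);  λ_13+ρ ↦ (1, 2, 0, 0);  λ_14+ρ ↦ (1, 1, 0, 2);  λ_15+ρ ↦ (1, 0, 1, 2);  λ_16+ρ ↦ (1, 1, 0, 2);  λ_17+ρ ↦ (1, 2, 0, 0);  λ_18+ρ ↦ (0, 1, 2, 2)

5 distinct reps among the 18 weights ⇒ 5 W_7-linkage classes:

[[1, 13, 17], [2, 5, 7, 14, 16], [3, 12], [4, 6, 8, 10, 15], [9, 11, 18]]


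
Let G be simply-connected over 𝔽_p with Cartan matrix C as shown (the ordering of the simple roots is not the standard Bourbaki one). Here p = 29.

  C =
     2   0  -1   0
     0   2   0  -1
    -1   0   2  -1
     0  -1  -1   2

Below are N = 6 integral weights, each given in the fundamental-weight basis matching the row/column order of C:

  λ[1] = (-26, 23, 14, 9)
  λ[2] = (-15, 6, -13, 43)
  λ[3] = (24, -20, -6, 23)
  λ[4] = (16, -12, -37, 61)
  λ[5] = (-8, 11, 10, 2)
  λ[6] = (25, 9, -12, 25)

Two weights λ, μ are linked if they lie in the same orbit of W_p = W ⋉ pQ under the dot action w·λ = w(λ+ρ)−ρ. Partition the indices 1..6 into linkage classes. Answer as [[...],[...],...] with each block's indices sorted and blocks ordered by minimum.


Cartan matrix: type A_4 (|W|=120); un-permuting the 4 rows.

Alcove-folded reps (p=29, 6 weights, presented ϖ-order):

  λ_1 → (5, 4, 5, 0);  λ_2 → (7, 12, 4, 3);  λ_3 → (5, 4, 5, 0);  λ_4 → (7, 12, 4, 3);  λ_5 → (7, 12, 4, 3);  λ_6 → (7, 12, 4, 3)

The 6 indices split into 2 linkage classes (same alcove rep ⇔ same W_29-dot-orbit):

[[1, 3], [2, 4, 5, 6]]


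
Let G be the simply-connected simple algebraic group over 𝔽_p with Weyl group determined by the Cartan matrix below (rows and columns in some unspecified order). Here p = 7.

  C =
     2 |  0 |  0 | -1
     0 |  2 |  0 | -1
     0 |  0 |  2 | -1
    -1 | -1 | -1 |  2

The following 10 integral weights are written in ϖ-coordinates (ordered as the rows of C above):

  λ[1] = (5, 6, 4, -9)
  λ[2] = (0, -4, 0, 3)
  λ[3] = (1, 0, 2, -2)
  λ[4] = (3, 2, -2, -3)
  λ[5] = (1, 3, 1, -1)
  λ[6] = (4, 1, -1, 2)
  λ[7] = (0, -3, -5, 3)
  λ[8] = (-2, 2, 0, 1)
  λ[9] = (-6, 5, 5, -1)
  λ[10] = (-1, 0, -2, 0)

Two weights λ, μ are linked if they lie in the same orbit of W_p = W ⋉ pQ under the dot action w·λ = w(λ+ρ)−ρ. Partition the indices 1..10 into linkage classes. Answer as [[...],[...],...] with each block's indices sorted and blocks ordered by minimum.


Dynkin diagram of C (from the 6 off-diagonal −1 entries): D_4.

λ_j+ρ reflected into Ā_7 (⟨·,θ^∨⟩≤7); 4-tuples as given:

    1: (1, 0, 2, 1)
    2: (1, 3, 1, 1)
    3: (1, 0, 2, 1)
    4: (1, 0, 2, 1)
    5: (1, 3, 1, 1)
    6: (1, 0, 2, 1)
    7: (1, 0, 2, 1)
    8: (1, 3, 1, 1)
    9: (0, 1, 1, 0)
    10: (0, 1, 1, 0)

The 10 indices split into 3 linkage classes (same alcove rep ⇔ same W_7-dot-orbit):

[[1, 3, 4, 6, 7], [2, 5, 8], [9, 10]]


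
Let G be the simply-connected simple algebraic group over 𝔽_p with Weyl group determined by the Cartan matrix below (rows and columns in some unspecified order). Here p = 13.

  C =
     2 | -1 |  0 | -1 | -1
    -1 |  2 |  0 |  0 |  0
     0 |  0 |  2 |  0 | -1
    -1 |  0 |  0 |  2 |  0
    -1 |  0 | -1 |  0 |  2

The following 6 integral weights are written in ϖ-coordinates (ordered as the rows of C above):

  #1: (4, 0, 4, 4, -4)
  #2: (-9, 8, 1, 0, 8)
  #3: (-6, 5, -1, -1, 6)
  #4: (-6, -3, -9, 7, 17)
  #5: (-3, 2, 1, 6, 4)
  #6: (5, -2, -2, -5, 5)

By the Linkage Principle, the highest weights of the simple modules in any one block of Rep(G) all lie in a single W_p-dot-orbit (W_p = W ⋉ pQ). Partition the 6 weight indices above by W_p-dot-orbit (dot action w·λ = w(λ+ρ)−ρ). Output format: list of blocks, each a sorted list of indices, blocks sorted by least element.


Dynkin diagram of C (from the 8 off-diagonal −1 entries): D_5.

Ā_13 reps of the 6 weights (D_5, coords as presented):

  1: (0, 1, 0, 5, 2)
  2: (1, 1, 2, 7, 0)
  3: (0, 1, 0, 5, 2)
  4: (0, 1, 0, 5, 2)
  5: (0, 1, 0, 5, 2)
  6: (1, 1, 1, 4, 0)

These 6 weights hit 3 W_13-dot-orbits; sizes (4, 1, 1):

[[1, 3, 4, 5], [2], [6]]


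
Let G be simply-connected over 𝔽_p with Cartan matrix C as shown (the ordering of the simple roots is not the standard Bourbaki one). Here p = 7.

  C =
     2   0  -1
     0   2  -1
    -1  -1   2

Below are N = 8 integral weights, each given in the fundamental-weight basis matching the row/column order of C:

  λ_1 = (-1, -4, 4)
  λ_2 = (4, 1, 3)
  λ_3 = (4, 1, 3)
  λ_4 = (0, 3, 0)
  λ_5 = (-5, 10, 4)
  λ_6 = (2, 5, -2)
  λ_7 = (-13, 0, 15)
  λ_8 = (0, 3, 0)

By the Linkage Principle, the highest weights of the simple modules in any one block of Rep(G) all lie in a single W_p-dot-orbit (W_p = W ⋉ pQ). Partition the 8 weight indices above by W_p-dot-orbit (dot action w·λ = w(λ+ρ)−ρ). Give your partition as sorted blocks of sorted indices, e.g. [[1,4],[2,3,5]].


Root system A_3: the 3×3 matrix C matches after relabeling.

W_7-reps of the 8 weights in Ā_7 (same 3-coord order as C):

  [1] (0, 3, 2)
  [2] (1, 2, 2)
  [3] (1, 2, 2)
  [4] (1, 4, 1)
  [5] (1, 2, 2)
  [6] (1, 4, 1)
  [7] (1, 2, 2)
  [8] (1, 4, 1)

3 distinct reps among the 8 weights ⇒ 3 W_7-linkage classes:

[[1], [2, 3, 5, 7], [4, 6, 8]]


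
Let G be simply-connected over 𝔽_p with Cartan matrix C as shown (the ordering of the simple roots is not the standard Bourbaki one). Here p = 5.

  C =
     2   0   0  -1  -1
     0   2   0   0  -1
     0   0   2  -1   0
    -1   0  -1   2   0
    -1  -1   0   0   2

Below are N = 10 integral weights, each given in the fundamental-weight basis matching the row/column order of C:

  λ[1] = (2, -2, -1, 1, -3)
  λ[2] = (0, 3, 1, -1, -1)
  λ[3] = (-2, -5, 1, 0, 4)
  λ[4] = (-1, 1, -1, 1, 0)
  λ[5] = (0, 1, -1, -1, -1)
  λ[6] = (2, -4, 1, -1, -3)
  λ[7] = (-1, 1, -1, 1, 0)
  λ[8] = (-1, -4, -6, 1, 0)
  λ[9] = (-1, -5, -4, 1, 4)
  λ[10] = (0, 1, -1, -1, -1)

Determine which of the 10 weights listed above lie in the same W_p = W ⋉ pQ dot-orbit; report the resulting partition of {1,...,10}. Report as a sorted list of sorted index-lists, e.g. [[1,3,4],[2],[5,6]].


Type A_5, rank 5, |W|=720; reorder rows/cols to standard.

λ_j+ρ reflected into Ā_5 (⟨·,θ^∨⟩≤5); 5-tuples as given:

    λ_1+ρ ↦ (0, 2, 0, 2, 1)
    λ_2+ρ ↦ (1, 2, 0, 0, 0)
    λ_3+ρ ↦ (1, 2, 0, 0, 0)
    λ_4+ρ ↦ (0, 2, 0, 2, 1)
    λ_5+ρ ↦ (1, 2, 0, 0, 0)
    λ_6+ρ ↦ (0, 2, 0, 2, 1)
    λ_7+ρ ↦ (0, 2, 0, 2, 1)
    λ_8+ρ ↦ (0, 2, 0, 2, 1)
    λ_9+ρ ↦ (1, 2, 0, 0, 0)
    λ_10+ρ ↦ (1, 2, 0, 0, 0)

These 10 weights hit 2 W_5-dot-orbits; sizes (5, 5):

[[1, 4, 6, 7, 8], [2, 3, 5, 9, 10]]


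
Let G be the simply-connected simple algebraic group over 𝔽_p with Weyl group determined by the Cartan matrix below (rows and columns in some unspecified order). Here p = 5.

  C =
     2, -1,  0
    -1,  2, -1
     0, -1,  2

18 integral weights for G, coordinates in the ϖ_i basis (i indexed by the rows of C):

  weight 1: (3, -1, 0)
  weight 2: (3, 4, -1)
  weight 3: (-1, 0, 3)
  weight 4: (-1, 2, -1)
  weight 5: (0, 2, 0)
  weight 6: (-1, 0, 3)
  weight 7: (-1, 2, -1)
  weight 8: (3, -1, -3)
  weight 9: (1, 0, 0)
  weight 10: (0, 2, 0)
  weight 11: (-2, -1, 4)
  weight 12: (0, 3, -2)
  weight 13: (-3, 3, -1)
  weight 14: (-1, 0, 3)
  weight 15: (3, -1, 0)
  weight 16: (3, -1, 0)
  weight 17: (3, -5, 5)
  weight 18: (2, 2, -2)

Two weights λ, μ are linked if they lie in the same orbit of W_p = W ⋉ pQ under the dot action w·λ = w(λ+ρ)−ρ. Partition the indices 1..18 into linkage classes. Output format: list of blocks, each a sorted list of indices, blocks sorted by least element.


Root system A_3: the 3×3 matrix C matches after relabeling.

W_5-reps of the 18 weights in Ā_5 (same 3-coord order as C):

  [1] (4, 0, 1) · [2] (0, 1, 4) · [3] (0, 1, 4) · [4] (0, 3, 0) · [5] (1, 3, 1) · [6] (0, 1, 4) · [7] (0, 3, 0) · [8] (2, 2, 0) · [9] (2, 1, 1) · [10] (1, 3, 1) · [11] (0, 1, 4) · [12] (1, 3, 1) · [13] (2, 2, 0) · [14] (0, 1, 4) · [15] (4, 0, 1) · [16] (4, 0, 1) · [17] (1, 3, 1) · [18] (2, 2, 0)

Grouping the 18 weights by Ā_5-representative: 6 linkage classes.

[[1, 15, 16], [2, 3, 6, 11, 14], [4, 7], [5, 10, 12, 17], [8, 13, 18], [9]]
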